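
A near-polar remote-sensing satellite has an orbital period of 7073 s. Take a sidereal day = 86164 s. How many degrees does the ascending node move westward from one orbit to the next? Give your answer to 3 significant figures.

During one orbit Earth rotates (7073.0 / 86164) × 360° = 29.55°.

29.6°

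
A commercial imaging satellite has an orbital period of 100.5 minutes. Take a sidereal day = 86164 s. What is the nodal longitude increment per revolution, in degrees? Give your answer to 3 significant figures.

25.2°

T = 100.5 min = 6030.0 s.
During one orbit Earth rotates (6030.0 / 86164) × 360° = 25.19°.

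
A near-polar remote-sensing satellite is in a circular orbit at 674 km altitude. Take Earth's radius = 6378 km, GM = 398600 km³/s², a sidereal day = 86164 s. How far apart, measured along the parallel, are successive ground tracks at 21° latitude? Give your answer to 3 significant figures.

2560 km

Semi-major axis a = 6378 + 674 = 7052 km. Period T = 2π√(a³/μ) = 2π√(7052³/398600) = 5893.6 s = 98.23 min.
Node shift per orbit = (5893.6/86164) × 360° = 24.62°.
Equatorial spacing = 24.62 × 111.3 km/° = 2741 km.
At 21° latitude, spacing = 2741 × cos(21°) = 2559 km.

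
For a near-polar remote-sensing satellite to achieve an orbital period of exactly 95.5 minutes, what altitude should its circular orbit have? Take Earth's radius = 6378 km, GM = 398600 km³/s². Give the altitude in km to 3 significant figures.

543 km

T = 95.5 min = 5730.0 s.
From T = 2π√(a³/μ): a = (μ T²/4π²)^(1/3) = (398600 × 5730.0² / 4π²)^(1/3) = 6921 km.
Altitude h = a − R = 6921 − 6378 = 543 km.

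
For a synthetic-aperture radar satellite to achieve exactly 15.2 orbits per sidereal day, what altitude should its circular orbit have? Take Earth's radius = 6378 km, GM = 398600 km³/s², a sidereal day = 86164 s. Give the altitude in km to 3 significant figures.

493 km

Required period T = 86164 / 15.2 = 5668.7 s.
From T = 2π√(a³/μ): a = (μ T²/4π²)^(1/3) = (398600 × 5668.7² / 4π²)^(1/3) = 6871 km.
Altitude h = a − R = 6871 − 6378 = 493 km.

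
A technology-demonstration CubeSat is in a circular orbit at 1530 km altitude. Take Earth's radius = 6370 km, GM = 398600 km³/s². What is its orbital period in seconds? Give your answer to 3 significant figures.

Semi-major axis a = 6370 + 1530 = 7900 km. Period T = 2π√(a³/μ) = 2π√(7900³/398600) = 6988.0 s = 116.47 min.

6990 seconds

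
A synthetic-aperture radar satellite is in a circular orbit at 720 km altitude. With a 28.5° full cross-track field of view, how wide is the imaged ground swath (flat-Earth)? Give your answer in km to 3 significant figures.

Half-angle = 28.5°/2 = 14.25°.
Swath width ≈ 2h·tan(θ/2) = 2 × 720 × tan(14.25°) = 365.7 km.

366 km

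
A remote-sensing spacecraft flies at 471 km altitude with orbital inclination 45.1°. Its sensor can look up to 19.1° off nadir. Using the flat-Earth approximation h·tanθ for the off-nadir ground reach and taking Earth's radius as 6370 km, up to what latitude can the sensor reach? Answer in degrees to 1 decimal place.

46.6°

For a prograde orbit the ground track reaches latitude ±i = ±45.1°.
Sensor half-swath on the ground ≈ 471·tan(19.1°) = 163 km = 1.47° of latitude.
Maximum observable latitude ≈ 45.1 + 1.47 = 46.6°.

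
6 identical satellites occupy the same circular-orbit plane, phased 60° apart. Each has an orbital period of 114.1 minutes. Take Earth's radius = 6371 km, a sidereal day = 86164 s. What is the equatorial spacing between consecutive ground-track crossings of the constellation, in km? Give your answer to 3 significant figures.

530 km

T = 114.1 min = 6846.0 s.
Single-satellite node shift = (6846.0/86164) × 360° = 28.60°.
With 6 satellites evenly phased, successive equator crossings are 28.60/6 = 4.767° apart.
That is 4.767 × 111.2 = 530 km at the equator.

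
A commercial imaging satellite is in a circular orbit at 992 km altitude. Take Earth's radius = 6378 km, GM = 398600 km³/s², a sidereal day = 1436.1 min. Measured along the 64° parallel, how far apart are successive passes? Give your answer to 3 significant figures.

Semi-major axis a = 6378 + 992 = 7370 km. Period T = 2π√(a³/μ) = 2π√(7370³/398600) = 6296.7 s = 104.94 min.
Node shift per orbit = (6296.7/86166) × 360° = 26.31°.
Equatorial spacing = 26.31 × 111.3 km/° = 2928 km.
At 64° latitude, spacing = 2928 × cos(64°) = 1284 km.

1280 km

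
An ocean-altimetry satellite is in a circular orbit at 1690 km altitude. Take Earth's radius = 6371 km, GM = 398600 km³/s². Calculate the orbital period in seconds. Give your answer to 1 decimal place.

Semi-major axis a = 6371 + 1690 = 8061 km. Period T = 2π√(a³/μ) = 2π√(8061³/398600) = 7202.7 s = 120.04 min.

7202.7 seconds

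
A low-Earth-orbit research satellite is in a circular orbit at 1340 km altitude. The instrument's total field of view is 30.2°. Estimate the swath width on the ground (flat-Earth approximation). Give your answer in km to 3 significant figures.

Half-angle = 30.2°/2 = 15.1°.
Swath width ≈ 2h·tan(θ/2) = 2 × 1340 × tan(15.1°) = 723.1 km.

723 km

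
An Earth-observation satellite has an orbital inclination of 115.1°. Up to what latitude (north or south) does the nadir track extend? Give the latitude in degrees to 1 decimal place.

Retrograde orbit: the ground track reaches ±(180° − i) = ±(180 − 115.1) = ±64.9°.

64.9°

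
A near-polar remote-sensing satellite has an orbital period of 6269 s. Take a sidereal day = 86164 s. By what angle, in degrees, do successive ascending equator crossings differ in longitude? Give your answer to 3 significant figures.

During one orbit Earth rotates (6269.0 / 86164) × 360° = 26.19°.

26.2°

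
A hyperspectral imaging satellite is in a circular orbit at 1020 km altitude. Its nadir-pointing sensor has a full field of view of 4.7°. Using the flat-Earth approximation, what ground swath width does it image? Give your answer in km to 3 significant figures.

83.7 km

Half-angle = 4.7°/2 = 2.35°.
Swath width ≈ 2h·tan(θ/2) = 2 × 1020 × tan(2.35°) = 83.7 km.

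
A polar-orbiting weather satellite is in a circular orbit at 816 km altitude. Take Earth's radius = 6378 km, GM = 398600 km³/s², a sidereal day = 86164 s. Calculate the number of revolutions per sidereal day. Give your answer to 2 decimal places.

14.19

Semi-major axis a = 6378 + 816 = 7194 km. Period T = 2π√(a³/μ) = 2π√(7194³/398600) = 6072.5 s = 101.21 min.
Orbits per sidereal day = 86164 / 6072.5 = 14.189.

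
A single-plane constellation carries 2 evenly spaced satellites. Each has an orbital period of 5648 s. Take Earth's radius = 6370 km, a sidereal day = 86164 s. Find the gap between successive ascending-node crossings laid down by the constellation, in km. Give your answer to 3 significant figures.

Single-satellite node shift = (5648.0/86164) × 360° = 23.60°.
With 2 satellites evenly phased, successive equator crossings are 23.60/2 = 11.799° apart.
That is 11.799 × 111.2 = 1312 km at the equator.

1310 km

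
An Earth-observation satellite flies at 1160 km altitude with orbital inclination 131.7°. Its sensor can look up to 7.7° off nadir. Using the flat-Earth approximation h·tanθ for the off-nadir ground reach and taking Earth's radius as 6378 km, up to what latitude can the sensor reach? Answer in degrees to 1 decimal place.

49.7°

Retrograde orbit: the ground track reaches ±(180° − i) = ±(180 − 131.7) = ±48.3°.
Sensor half-swath on the ground ≈ 1160·tan(7.7°) = 157 km = 1.41° of latitude.
Maximum observable latitude ≈ 48.3 + 1.41 = 49.7°.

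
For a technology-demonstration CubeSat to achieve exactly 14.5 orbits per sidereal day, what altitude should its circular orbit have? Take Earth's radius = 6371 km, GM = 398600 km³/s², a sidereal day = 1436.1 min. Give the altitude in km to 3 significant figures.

Required period T = 86166 / 14.5 = 5942.5 s.
From T = 2π√(a³/μ): a = (μ T²/4π²)^(1/3) = (398600 × 5942.5² / 4π²)^(1/3) = 7091 km.
Altitude h = a − R = 7091 − 6371 = 720 km.

720 km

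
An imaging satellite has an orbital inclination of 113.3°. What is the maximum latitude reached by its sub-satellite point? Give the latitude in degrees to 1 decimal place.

Retrograde orbit: the ground track reaches ±(180° − i) = ±(180 − 113.3) = ±66.7°.

66.7°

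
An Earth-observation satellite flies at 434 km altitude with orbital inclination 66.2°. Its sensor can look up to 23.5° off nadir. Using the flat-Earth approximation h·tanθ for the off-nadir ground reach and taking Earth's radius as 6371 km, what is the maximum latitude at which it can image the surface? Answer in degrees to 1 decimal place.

For a prograde orbit the ground track reaches latitude ±i = ±66.2°.
Sensor half-swath on the ground ≈ 434·tan(23.5°) = 189 km = 1.70° of latitude.
Maximum observable latitude ≈ 66.2 + 1.70 = 67.9°.

67.9°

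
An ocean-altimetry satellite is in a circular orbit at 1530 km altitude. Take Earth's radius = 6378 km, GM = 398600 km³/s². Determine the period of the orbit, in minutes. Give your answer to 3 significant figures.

Semi-major axis a = 6378 + 1530 = 7908 km. Period T = 2π√(a³/μ) = 2π√(7908³/398600) = 6998.6 s = 116.64 min.

117 min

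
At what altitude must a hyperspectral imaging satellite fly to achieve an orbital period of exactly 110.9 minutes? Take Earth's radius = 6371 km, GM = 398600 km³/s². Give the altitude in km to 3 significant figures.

1280 km

T = 110.9 min = 6654.0 s.
From T = 2π√(a³/μ): a = (μ T²/4π²)^(1/3) = (398600 × 6654.0² / 4π²)^(1/3) = 7646 km.
Altitude h = a − R = 7646 − 6371 = 1275 km.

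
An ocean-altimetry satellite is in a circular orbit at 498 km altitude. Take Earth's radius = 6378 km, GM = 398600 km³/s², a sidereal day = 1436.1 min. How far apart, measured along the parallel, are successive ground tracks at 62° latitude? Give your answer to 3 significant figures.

1240 km

Semi-major axis a = 6378 + 498 = 6876 km. Period T = 2π√(a³/μ) = 2π√(6876³/398600) = 5674.3 s = 94.57 min.
Node shift per orbit = (5674.3/86166) × 360° = 23.71°.
Equatorial spacing = 23.71 × 111.3 km/° = 2639 km.
At 62° latitude, spacing = 2639 × cos(62°) = 1239 km.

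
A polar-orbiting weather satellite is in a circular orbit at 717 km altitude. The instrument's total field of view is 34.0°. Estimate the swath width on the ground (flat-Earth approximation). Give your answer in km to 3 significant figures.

438 km

Half-angle = 34.0°/2 = 17°.
Swath width ≈ 2h·tan(θ/2) = 2 × 717 × tan(17°) = 438.4 km.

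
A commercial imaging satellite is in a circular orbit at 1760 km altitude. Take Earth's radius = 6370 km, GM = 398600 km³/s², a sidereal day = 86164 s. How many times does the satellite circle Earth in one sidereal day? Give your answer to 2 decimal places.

11.81

Semi-major axis a = 6370 + 1760 = 8130 km. Period T = 2π√(a³/μ) = 2π√(8130³/398600) = 7295.4 s = 121.59 min.
Orbits per sidereal day = 86164 / 7295.4 = 11.811.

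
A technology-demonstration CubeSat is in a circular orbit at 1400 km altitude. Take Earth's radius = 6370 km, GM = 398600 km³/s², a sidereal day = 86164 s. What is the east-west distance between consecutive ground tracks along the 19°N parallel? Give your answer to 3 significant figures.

2990 km

Semi-major axis a = 6370 + 1400 = 7770 km. Period T = 2π√(a³/μ) = 2π√(7770³/398600) = 6816.2 s = 113.60 min.
Node shift per orbit = (6816.2/86164) × 360° = 28.48°.
Equatorial spacing = 28.48 × 111.2 km/° = 3166 km.
At 19° latitude, spacing = 3166 × cos(19°) = 2994 km.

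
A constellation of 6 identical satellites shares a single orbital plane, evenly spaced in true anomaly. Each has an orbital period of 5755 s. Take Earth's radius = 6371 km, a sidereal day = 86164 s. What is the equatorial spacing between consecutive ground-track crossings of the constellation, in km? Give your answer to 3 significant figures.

Single-satellite node shift = (5755.0/86164) × 360° = 24.04°.
With 6 satellites evenly phased, successive equator crossings are 24.04/6 = 4.007° apart.
That is 4.007 × 111.2 = 446 km at the equator.

446 km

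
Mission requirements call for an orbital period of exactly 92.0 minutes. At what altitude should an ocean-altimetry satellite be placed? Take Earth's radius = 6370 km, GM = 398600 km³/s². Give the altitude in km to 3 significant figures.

381 km

T = 92.0 min = 5520.0 s.
From T = 2π√(a³/μ): a = (μ T²/4π²)^(1/3) = (398600 × 5520.0² / 4π²)^(1/3) = 6751 km.
Altitude h = a − R = 6751 − 6370 = 381 km.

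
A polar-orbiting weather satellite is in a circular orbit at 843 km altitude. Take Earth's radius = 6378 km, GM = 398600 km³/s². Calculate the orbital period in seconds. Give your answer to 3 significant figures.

6110 seconds

Semi-major axis a = 6378 + 843 = 7221 km. Period T = 2π√(a³/μ) = 2π√(7221³/398600) = 6106.7 s = 101.78 min.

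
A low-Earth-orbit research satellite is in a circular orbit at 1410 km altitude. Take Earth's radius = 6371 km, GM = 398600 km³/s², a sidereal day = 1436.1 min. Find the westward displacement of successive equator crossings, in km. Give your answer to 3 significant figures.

3170 km

Semi-major axis a = 6371 + 1410 = 7781 km. Period T = 2π√(a³/μ) = 2π√(7781³/398600) = 6830.7 s = 113.84 min.
During one orbit Earth rotates (6830.7 / 86166) × 360° = 28.54°.
At the equator that is 28.54° × (2π·6371/360) km/° = 28.54 × 111.2 = 3173 km.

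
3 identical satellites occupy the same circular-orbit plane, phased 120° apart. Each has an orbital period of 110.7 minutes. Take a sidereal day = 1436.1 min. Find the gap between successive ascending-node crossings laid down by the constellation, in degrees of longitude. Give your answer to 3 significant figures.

T = 110.7 min = 6642.0 s.
Single-satellite node shift = (6642.0/86166) × 360° = 27.75°.
With 3 satellites evenly phased, successive equator crossings are 27.75/3 = 9.250° apart.

9.25°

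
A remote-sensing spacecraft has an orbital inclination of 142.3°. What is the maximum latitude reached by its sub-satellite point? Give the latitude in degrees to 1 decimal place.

Retrograde orbit: the ground track reaches ±(180° − i) = ±(180 − 142.3) = ±37.7°.

37.7°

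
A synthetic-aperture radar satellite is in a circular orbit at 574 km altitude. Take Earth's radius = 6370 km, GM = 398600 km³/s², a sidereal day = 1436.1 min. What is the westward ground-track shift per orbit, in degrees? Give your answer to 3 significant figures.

24.1°

Semi-major axis a = 6370 + 574 = 6944 km. Period T = 2π√(a³/μ) = 2π√(6944³/398600) = 5758.7 s = 95.98 min.
During one orbit Earth rotates (5758.7 / 86166) × 360° = 24.06°.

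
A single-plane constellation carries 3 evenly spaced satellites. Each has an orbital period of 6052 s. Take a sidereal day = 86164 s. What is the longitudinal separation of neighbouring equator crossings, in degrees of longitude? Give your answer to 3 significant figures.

8.43°

Single-satellite node shift = (6052.0/86164) × 360° = 25.29°.
With 3 satellites evenly phased, successive equator crossings are 25.29/3 = 8.429° apart.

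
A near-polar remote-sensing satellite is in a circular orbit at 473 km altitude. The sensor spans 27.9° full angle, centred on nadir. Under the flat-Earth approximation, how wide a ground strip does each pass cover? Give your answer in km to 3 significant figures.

Half-angle = 27.9°/2 = 13.95°.
Swath width ≈ 2h·tan(θ/2) = 2 × 473 × tan(13.95°) = 235.0 km.

235 km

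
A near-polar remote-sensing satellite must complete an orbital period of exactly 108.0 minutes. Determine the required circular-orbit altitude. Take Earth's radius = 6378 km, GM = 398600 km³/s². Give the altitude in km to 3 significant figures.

T = 108.0 min = 6480.0 s.
From T = 2π√(a³/μ): a = (μ T²/4π²)^(1/3) = (398600 × 6480.0² / 4π²)^(1/3) = 7512 km.
Altitude h = a − R = 7512 − 6378 = 1134 km.

1130 km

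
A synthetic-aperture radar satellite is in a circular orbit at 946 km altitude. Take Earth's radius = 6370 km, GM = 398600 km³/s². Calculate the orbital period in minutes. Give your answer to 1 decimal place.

103.8 min

Semi-major axis a = 6370 + 946 = 7316 km. Period T = 2π√(a³/μ) = 2π√(7316³/398600) = 6227.6 s = 103.79 min.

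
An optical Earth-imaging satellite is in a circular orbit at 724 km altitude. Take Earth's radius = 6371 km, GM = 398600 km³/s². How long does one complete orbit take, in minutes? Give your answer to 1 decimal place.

99.1 min

Semi-major axis a = 6371 + 724 = 7095 km. Period T = 2π√(a³/μ) = 2π√(7095³/398600) = 5947.6 s = 99.13 min.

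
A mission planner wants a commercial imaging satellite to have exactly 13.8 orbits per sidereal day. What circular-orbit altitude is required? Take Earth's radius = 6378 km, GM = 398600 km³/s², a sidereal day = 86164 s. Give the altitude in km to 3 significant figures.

Required period T = 86164 / 13.8 = 6243.8 s.
From T = 2π√(a³/μ): a = (μ T²/4π²)^(1/3) = (398600 × 6243.8² / 4π²)^(1/3) = 7329 km.
Altitude h = a − R = 7329 − 6378 = 951 km.

951 km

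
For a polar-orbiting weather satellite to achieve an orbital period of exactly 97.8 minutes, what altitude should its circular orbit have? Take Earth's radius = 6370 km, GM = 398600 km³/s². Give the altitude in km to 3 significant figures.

662 km

T = 97.8 min = 5868.0 s.
From T = 2π√(a³/μ): a = (μ T²/4π²)^(1/3) = (398600 × 5868.0² / 4π²)^(1/3) = 7032 km.
Altitude h = a − R = 7032 − 6370 = 662 km.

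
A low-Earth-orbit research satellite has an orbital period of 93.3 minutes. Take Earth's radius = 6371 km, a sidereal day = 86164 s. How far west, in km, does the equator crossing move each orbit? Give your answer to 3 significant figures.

2600 km

T = 93.3 min = 5598.0 s.
During one orbit Earth rotates (5598.0 / 86164) × 360° = 23.39°.
At the equator that is 23.39° × (2π·6371/360) km/° = 23.39 × 111.2 = 2601 km.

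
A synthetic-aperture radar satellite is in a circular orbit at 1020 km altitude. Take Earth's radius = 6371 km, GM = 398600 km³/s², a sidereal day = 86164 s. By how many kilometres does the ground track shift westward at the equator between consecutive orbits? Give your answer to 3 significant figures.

2940 km

Semi-major axis a = 6371 + 1020 = 7391 km. Period T = 2π√(a³/μ) = 2π√(7391³/398600) = 6323.6 s = 105.39 min.
During one orbit Earth rotates (6323.6 / 86164) × 360° = 26.42°.
At the equator that is 26.42° × (2π·6371/360) km/° = 26.42 × 111.2 = 2938 km.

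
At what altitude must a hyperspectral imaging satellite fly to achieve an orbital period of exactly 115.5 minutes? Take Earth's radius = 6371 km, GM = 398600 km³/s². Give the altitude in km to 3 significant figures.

T = 115.5 min = 6930.0 s.
From T = 2π√(a³/μ): a = (μ T²/4π²)^(1/3) = (398600 × 6930.0² / 4π²)^(1/3) = 7856 km.
Altitude h = a − R = 7856 − 6371 = 1485 km.

1490 km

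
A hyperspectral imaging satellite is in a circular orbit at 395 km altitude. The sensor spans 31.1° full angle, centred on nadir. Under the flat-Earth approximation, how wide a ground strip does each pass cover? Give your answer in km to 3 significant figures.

220 km

Half-angle = 31.1°/2 = 15.55°.
Swath width ≈ 2h·tan(θ/2) = 2 × 395 × tan(15.55°) = 219.8 km.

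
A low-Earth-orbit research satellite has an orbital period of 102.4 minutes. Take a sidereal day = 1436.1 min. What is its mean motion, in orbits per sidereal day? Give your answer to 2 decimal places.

14.02

T = 102.4 min = 6144.0 s.
Orbits per sidereal day = 86166 / 6144.0 = 14.024.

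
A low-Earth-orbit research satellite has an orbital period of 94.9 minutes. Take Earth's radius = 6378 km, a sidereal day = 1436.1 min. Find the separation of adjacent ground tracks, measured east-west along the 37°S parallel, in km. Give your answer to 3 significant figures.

T = 94.9 min = 5694.0 s.
Node shift per orbit = (5694.0/86166) × 360° = 23.79°.
Equatorial spacing = 23.79 × 111.3 km/° = 2648 km.
At 37° latitude, spacing = 2648 × cos(37°) = 2115 km.

2110 km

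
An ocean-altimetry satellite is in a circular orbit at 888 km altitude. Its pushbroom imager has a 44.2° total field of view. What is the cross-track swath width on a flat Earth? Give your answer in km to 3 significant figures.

Half-angle = 44.2°/2 = 22.1°.
Swath width ≈ 2h·tan(θ/2) = 2 × 888 × tan(22.1°) = 721.2 km.

721 km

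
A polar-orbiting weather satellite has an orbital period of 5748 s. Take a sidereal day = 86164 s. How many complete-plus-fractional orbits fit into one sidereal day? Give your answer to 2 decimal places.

14.99

Orbits per sidereal day = 86164 / 5748.0 = 14.990.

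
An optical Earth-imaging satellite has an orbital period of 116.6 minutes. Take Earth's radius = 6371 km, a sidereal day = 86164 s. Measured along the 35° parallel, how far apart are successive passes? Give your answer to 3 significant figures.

T = 116.6 min = 6996.0 s.
Node shift per orbit = (6996.0/86164) × 360° = 29.23°.
Equatorial spacing = 29.23 × 111.2 km/° = 3250 km.
At 35° latitude, spacing = 3250 × cos(35°) = 2662 km.

2660 km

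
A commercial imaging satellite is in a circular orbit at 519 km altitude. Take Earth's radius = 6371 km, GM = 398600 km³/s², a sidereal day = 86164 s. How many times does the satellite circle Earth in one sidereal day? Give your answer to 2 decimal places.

Semi-major axis a = 6371 + 519 = 6890 km. Period T = 2π√(a³/μ) = 2π√(6890³/398600) = 5691.7 s = 94.86 min.
Orbits per sidereal day = 86164 / 5691.7 = 15.139.

15.14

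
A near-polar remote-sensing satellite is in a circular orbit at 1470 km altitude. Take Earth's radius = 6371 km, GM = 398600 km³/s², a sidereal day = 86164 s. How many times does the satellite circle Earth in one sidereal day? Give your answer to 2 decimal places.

12.47

Semi-major axis a = 6371 + 1470 = 7841 km. Period T = 2π√(a³/μ) = 2π√(7841³/398600) = 6909.8 s = 115.16 min.
Orbits per sidereal day = 86164 / 6909.8 = 12.470.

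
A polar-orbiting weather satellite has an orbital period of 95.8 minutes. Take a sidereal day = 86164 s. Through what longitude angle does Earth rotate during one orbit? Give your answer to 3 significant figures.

T = 95.8 min = 5748.0 s.
During one orbit Earth rotates (5748.0 / 86164) × 360° = 24.02°.

24.0°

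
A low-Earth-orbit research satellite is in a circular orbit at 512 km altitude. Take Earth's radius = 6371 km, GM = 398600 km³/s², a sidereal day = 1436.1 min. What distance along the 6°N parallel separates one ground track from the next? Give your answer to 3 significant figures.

2630 km

Semi-major axis a = 6371 + 512 = 6883 km. Period T = 2π√(a³/μ) = 2π√(6883³/398600) = 5683.0 s = 94.72 min.
Node shift per orbit = (5683.0/86166) × 360° = 23.74°.
Equatorial spacing = 23.74 × 111.2 km/° = 2640 km.
At 6° latitude, spacing = 2640 × cos(6°) = 2626 km.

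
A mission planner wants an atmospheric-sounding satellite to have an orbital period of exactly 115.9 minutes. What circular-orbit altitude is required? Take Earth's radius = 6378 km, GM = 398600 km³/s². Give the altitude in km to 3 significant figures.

T = 115.9 min = 6954.0 s.
From T = 2π√(a³/μ): a = (μ T²/4π²)^(1/3) = (398600 × 6954.0² / 4π²)^(1/3) = 7874 km.
Altitude h = a − R = 7874 − 6378 = 1496 km.

1500 km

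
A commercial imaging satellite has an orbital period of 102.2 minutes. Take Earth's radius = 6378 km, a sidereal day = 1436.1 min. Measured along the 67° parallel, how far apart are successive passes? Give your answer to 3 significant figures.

1110 km

T = 102.2 min = 6132.0 s.
Node shift per orbit = (6132.0/86166) × 360° = 25.62°.
Equatorial spacing = 25.62 × 111.3 km/° = 2852 km.
At 67° latitude, spacing = 2852 × cos(67°) = 1114 km.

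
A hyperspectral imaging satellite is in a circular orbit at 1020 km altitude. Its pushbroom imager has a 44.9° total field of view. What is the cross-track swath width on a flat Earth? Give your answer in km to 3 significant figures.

Half-angle = 44.9°/2 = 22.45°.
Swath width ≈ 2h·tan(θ/2) = 2 × 1020 × tan(22.45°) = 842.9 km.

843 km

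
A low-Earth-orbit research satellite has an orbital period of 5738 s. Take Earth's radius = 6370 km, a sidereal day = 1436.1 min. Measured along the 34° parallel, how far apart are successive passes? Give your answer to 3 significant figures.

Node shift per orbit = (5738.0/86166) × 360° = 23.97°.
Equatorial spacing = 23.97 × 111.2 km/° = 2665 km.
At 34° latitude, spacing = 2665 × cos(34°) = 2210 km.

2210 km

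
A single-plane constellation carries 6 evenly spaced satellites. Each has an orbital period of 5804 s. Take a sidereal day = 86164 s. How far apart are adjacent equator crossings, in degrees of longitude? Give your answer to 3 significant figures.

4.04°

Single-satellite node shift = (5804.0/86164) × 360° = 24.25°.
With 6 satellites evenly phased, successive equator crossings are 24.25/6 = 4.042° apart.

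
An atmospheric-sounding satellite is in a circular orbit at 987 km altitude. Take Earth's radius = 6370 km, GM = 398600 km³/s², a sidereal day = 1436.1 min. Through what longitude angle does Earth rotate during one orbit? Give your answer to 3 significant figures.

26.2°

Semi-major axis a = 6370 + 987 = 7357 km. Period T = 2π√(a³/μ) = 2π√(7357³/398600) = 6280.0 s = 104.67 min.
During one orbit Earth rotates (6280.0 / 86166) × 360° = 26.24°.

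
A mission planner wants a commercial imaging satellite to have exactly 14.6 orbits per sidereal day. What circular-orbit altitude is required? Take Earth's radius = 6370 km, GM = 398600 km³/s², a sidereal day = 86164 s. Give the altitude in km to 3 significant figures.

688 km

Required period T = 86164 / 14.6 = 5901.6 s.
From T = 2π√(a³/μ): a = (μ T²/4π²)^(1/3) = (398600 × 5901.6² / 4π²)^(1/3) = 7058 km.
Altitude h = a − R = 7058 − 6370 = 688 km.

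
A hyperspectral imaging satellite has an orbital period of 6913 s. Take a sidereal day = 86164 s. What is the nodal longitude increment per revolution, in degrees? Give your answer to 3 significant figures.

28.9°

During one orbit Earth rotates (6913.0 / 86164) × 360° = 28.88°.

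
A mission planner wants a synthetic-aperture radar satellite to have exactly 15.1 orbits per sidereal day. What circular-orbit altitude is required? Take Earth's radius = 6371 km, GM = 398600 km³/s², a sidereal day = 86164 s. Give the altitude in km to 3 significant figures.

531 km

Required period T = 86164 / 15.1 = 5706.2 s.
From T = 2π√(a³/μ): a = (μ T²/4π²)^(1/3) = (398600 × 5706.2² / 4π²)^(1/3) = 6902 km.
Altitude h = a − R = 6902 − 6371 = 531 km.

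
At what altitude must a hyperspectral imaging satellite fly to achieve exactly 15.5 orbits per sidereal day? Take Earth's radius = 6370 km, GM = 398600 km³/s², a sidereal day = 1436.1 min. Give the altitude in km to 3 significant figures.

Required period T = 86166 / 15.5 = 5559.1 s.
From T = 2π√(a³/μ): a = (μ T²/4π²)^(1/3) = (398600 × 5559.1² / 4π²)^(1/3) = 6783 km.
Altitude h = a − R = 6783 − 6370 = 413 km.

413 km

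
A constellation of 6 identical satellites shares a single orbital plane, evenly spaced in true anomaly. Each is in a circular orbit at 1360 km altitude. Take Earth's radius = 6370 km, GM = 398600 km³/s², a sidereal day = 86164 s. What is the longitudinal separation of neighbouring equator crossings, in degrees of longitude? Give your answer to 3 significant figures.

Semi-major axis a = 6370 + 1360 = 7730 km. Period T = 2π√(a³/μ) = 2π√(7730³/398600) = 6763.6 s = 112.73 min.
Single-satellite node shift = (6763.6/86164) × 360° = 28.26°.
With 6 satellites evenly phased, successive equator crossings are 28.26/6 = 4.710° apart.

4.71°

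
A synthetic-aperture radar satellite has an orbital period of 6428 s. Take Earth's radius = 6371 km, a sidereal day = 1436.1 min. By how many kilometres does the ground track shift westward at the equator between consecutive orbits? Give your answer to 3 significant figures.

During one orbit Earth rotates (6428.0 / 86166) × 360° = 26.86°.
At the equator that is 26.86° × (2π·6371/360) km/° = 26.86 × 111.2 = 2986 km.

2990 km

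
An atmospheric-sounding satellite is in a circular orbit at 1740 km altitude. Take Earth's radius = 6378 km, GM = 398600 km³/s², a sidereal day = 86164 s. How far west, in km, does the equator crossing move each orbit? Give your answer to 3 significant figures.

Semi-major axis a = 6378 + 1740 = 8118 km. Period T = 2π√(a³/μ) = 2π√(8118³/398600) = 7279.2 s = 121.32 min.
During one orbit Earth rotates (7279.2 / 86164) × 360° = 30.41°.
At the equator that is 30.41° × (2π·6378/360) km/° = 30.41 × 111.3 = 3386 km.

3390 km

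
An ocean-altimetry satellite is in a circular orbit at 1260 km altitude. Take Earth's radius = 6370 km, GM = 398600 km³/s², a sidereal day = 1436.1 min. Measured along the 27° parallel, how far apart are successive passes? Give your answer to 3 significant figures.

Semi-major axis a = 6370 + 1260 = 7630 km. Period T = 2π√(a³/μ) = 2π√(7630³/398600) = 6632.8 s = 110.55 min.
Node shift per orbit = (6632.8/86166) × 360° = 27.71°.
Equatorial spacing = 27.71 × 111.2 km/° = 3081 km.
At 27° latitude, spacing = 3081 × cos(27°) = 2745 km.

2750 km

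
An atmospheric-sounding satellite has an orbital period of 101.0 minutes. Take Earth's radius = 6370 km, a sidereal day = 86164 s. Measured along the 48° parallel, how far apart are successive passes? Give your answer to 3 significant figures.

T = 101.0 min = 6060.0 s.
Node shift per orbit = (6060.0/86164) × 360° = 25.32°.
Equatorial spacing = 25.32 × 111.2 km/° = 2815 km.
At 48° latitude, spacing = 2815 × cos(48°) = 1884 km.

1880 km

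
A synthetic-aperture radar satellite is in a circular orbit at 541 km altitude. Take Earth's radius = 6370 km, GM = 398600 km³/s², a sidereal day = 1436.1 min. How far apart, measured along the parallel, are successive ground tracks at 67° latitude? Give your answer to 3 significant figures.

Semi-major axis a = 6370 + 541 = 6911 km. Period T = 2π√(a³/μ) = 2π√(6911³/398600) = 5717.7 s = 95.30 min.
Node shift per orbit = (5717.7/86166) × 360° = 23.89°.
Equatorial spacing = 23.89 × 111.2 km/° = 2656 km.
At 67° latitude, spacing = 2656 × cos(67°) = 1038 km.

1040 km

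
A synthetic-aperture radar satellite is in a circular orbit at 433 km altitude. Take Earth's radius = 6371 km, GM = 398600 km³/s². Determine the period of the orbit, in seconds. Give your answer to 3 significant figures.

5590 seconds

Semi-major axis a = 6371 + 433 = 6804 km. Period T = 2π√(a³/μ) = 2π√(6804³/398600) = 5585.4 s = 93.09 min.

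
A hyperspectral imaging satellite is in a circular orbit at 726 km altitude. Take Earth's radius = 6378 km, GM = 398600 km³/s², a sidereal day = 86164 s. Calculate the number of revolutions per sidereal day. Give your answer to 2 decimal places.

Semi-major axis a = 6378 + 726 = 7104 km. Period T = 2π√(a³/μ) = 2π√(7104³/398600) = 5958.9 s = 99.31 min.
Orbits per sidereal day = 86164 / 5958.9 = 14.460.

14.46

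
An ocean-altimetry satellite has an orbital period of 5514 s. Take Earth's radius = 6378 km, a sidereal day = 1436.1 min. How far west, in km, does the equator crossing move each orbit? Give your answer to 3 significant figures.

2560 km

During one orbit Earth rotates (5514.0 / 86166) × 360° = 23.04°.
At the equator that is 23.04° × (2π·6378/360) km/° = 23.04 × 111.3 = 2564 km.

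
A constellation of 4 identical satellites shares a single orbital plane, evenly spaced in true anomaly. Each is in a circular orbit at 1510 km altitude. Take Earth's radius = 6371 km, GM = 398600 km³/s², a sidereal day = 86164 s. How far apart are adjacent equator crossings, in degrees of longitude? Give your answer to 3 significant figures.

Semi-major axis a = 6371 + 1510 = 7881 km. Period T = 2π√(a³/μ) = 2π√(7881³/398600) = 6962.8 s = 116.05 min.
Single-satellite node shift = (6962.8/86164) × 360° = 29.09°.
With 4 satellites evenly phased, successive equator crossings are 29.09/4 = 7.273° apart.

7.27°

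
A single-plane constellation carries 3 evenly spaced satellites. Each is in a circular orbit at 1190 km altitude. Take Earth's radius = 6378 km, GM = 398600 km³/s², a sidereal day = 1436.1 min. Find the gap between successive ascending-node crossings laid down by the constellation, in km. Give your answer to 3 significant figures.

Semi-major axis a = 6378 + 1190 = 7568 km. Period T = 2π√(a³/μ) = 2π√(7568³/398600) = 6552.1 s = 109.20 min.
Single-satellite node shift = (6552.1/86166) × 360° = 27.37°.
With 3 satellites evenly phased, successive equator crossings are 27.37/3 = 9.125° apart.
That is 9.125 × 111.3 = 1016 km at the equator.

1020 km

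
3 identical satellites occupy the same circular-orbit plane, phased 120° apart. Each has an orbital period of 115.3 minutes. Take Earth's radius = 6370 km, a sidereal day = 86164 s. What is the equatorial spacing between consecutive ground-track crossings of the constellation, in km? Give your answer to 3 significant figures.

1070 km

T = 115.3 min = 6918.0 s.
Single-satellite node shift = (6918.0/86164) × 360° = 28.90°.
With 3 satellites evenly phased, successive equator crossings are 28.90/3 = 9.635° apart.
That is 9.635 × 111.2 = 1071 km at the equator.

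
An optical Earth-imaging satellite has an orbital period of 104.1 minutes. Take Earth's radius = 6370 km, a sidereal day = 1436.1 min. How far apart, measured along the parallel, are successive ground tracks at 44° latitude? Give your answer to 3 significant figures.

2090 km

T = 104.1 min = 6246.0 s.
Node shift per orbit = (6246.0/86166) × 360° = 26.10°.
Equatorial spacing = 26.10 × 111.2 km/° = 2901 km.
At 44° latitude, spacing = 2901 × cos(44°) = 2087 km.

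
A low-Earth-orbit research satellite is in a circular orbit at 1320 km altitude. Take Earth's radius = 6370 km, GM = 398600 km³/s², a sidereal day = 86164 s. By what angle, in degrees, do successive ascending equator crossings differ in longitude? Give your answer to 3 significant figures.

Semi-major axis a = 6370 + 1320 = 7690 km. Period T = 2π√(a³/μ) = 2π√(7690³/398600) = 6711.2 s = 111.85 min.
During one orbit Earth rotates (6711.2 / 86164) × 360° = 28.04°.

28.0°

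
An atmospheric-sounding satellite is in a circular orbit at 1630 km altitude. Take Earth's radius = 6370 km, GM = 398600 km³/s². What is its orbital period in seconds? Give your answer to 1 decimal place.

Semi-major axis a = 6370 + 1630 = 8000 km. Period T = 2π√(a³/μ) = 2π√(8000³/398600) = 7121.1 s = 118.68 min.

7121.1 seconds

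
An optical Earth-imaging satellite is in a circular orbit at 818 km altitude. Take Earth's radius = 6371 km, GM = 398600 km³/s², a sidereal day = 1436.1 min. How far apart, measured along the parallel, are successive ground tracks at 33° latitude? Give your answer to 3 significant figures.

2360 km

Semi-major axis a = 6371 + 818 = 7189 km. Period T = 2π√(a³/μ) = 2π√(7189³/398600) = 6066.2 s = 101.10 min.
Node shift per orbit = (6066.2/86166) × 360° = 25.34°.
Equatorial spacing = 25.34 × 111.2 km/° = 2818 km.
At 33° latitude, spacing = 2818 × cos(33°) = 2364 km.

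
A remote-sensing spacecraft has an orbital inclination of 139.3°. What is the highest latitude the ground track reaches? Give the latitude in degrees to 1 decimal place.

40.7°

Retrograde orbit: the ground track reaches ±(180° − i) = ±(180 − 139.3) = ±40.7°.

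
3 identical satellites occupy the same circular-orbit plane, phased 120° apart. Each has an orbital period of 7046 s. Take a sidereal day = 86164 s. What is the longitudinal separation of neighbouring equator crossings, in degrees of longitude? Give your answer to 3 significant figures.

9.81°

Single-satellite node shift = (7046.0/86164) × 360° = 29.44°.
With 3 satellites evenly phased, successive equator crossings are 29.44/3 = 9.813° apart.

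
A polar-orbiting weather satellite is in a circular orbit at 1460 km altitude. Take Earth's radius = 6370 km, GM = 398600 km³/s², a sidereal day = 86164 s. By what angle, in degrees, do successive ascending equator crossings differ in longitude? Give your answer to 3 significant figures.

28.8°

Semi-major axis a = 6370 + 1460 = 7830 km. Period T = 2π√(a³/μ) = 2π√(7830³/398600) = 6895.3 s = 114.92 min.
During one orbit Earth rotates (6895.3 / 86164) × 360° = 28.81°.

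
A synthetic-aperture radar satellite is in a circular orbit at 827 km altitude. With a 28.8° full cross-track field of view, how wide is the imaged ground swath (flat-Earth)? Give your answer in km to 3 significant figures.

425 km

Half-angle = 28.8°/2 = 14.4°.
Swath width ≈ 2h·tan(θ/2) = 2 × 827 × tan(14.4°) = 424.7 km.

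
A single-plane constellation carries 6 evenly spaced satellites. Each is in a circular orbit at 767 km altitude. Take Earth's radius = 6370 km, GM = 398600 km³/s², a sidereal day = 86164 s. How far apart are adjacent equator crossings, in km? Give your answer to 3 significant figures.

465 km

Semi-major axis a = 6370 + 767 = 7137 km. Period T = 2π√(a³/μ) = 2π√(7137³/398600) = 6000.5 s = 100.01 min.
Single-satellite node shift = (6000.5/86164) × 360° = 25.07°.
With 6 satellites evenly phased, successive equator crossings are 25.07/6 = 4.178° apart.
That is 4.178 × 111.2 = 465 km at the equator.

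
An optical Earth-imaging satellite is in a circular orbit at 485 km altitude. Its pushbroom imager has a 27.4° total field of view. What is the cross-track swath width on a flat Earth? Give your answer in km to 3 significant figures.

236 km

Half-angle = 27.4°/2 = 13.7°.
Swath width ≈ 2h·tan(θ/2) = 2 × 485 × tan(13.7°) = 236.5 km.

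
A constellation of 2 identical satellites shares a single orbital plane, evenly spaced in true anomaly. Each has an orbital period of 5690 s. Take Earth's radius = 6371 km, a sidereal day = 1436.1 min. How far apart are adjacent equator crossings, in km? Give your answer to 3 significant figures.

Single-satellite node shift = (5690.0/86166) × 360° = 23.77°.
With 2 satellites evenly phased, successive equator crossings are 23.77/2 = 11.886° apart.
That is 11.886 × 111.2 = 1322 km at the equator.

1320 km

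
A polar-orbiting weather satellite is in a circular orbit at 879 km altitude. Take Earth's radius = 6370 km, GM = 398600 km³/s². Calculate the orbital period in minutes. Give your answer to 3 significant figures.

102 min

Semi-major axis a = 6370 + 879 = 7249 km. Period T = 2π√(a³/μ) = 2π√(7249³/398600) = 6142.3 s = 102.37 min.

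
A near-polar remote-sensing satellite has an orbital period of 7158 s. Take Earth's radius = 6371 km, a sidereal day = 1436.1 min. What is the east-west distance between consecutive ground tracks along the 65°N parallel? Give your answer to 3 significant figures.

1410 km

Node shift per orbit = (7158.0/86166) × 360° = 29.91°.
Equatorial spacing = 29.91 × 111.2 km/° = 3325 km.
At 65° latitude, spacing = 3325 × cos(65°) = 1405 km.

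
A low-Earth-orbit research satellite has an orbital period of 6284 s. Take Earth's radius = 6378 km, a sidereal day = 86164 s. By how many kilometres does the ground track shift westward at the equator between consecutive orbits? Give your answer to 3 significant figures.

During one orbit Earth rotates (6284.0 / 86164) × 360° = 26.26°.
At the equator that is 26.26° × (2π·6378/360) km/° = 26.26 × 111.3 = 2923 km.

2920 km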